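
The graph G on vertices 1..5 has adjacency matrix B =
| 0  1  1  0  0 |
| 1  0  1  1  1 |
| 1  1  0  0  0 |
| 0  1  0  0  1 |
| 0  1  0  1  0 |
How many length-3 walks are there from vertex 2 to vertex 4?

5

The number of length-3 walks from vertex 2 to vertex 4 is entry (2,4) of B³, where B is the adjacency matrix.
B² = [[2, 1, 1, 1, 1], [1, 4, 1, 1, 1], [1, 1, 2, 1, 1], [1, 1, 1, 2, 1], [1, 1, 1, 1, 2]]
B³ = [[2, 5, 3, 2, 2], [5, 4, 5, 5, 5], [3, 5, 2, 2, 2], [2, 5, 2, 2, 3], [2, 5, 2, 3, 2]]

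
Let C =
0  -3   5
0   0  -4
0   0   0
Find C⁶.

C is strictly triangular, hence nilpotent: C³ = 0, so C⁶ = 0.

[[0, 0, 0], [0, 0, 0], [0, 0, 0]]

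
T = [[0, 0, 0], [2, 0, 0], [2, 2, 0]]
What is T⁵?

T is strictly triangular, hence nilpotent: T³ = 0, so T⁵ = 0.

[[0, 0, 0], [0, 0, 0], [0, 0, 0]]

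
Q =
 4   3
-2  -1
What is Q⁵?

[[94, 93], [-62, -61]]

tr Q = 3 and det Q = 2, so the characteristic polynomial is λ² − (3)λ + (2) with roots 1 and 2.
Eigenvectors give P = [[1, -3], [-1, 2]] with P⁻¹ = [[-2, -3], [-1, -1]], and Q = P·diag(1, 2)·P⁻¹.
Then Q⁵ = P·diag(1, 32)·P⁻¹ = [[1, -96], [-1, 64]] · [[-2, -3], [-1, -1]] = [[94, 93], [-62, -61]].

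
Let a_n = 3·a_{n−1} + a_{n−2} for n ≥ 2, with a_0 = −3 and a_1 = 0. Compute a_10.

−38910

With companion matrix T = [[3, 1], [1, 0]], [a_n, a_{n−1}]ᵀ = T·[a_{n−1}, a_{n−2}]ᵀ, so [a_10, a_9]ᵀ = T^9·[a_1, a_0]ᵀ.
T^9 = [[42837, 12970], [12970, 3927]], giving [a_10, a_9]ᵀ = [[−38910], [−11781]].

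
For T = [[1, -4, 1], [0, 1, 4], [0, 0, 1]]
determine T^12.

T = I + N where N = [[0, -4, 1], [0, 0, 4], [0, 0, 0]] is strictly upper-triangular, so N^3 = 0.
(I + N)^12 = I + 12·N + 66·N^2 = [[1, -48, -1044], [0, 1, 48], [0, 0, 1]].

[[1, -48, -1044], [0, 1, 48], [0, 0, 1]]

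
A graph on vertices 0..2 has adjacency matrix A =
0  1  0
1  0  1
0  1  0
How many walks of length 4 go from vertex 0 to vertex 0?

2

The number of length-4 walks from vertex 0 to vertex 0 is entry (0,0) of A^4, where A is the adjacency matrix.
A^2 = [[1, 0, 1], [0, 2, 0], [1, 0, 1]]
A^3 = [[0, 2, 0], [2, 0, 2], [0, 2, 0]]
A^4 = [[2, 0, 2], [0, 4, 0], [2, 0, 2]]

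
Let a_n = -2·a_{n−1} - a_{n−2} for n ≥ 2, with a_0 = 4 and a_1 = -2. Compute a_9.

14

With companion matrix B = [[-2, -1], [1, 0]], [a_n, a_{n−1}]ᵀ = B·[a_{n−1}, a_{n−2}]ᵀ, so [a_9, a_8]ᵀ = B⁸·[a_1, a_0]ᵀ.
B⁸ = [[9, 8], [-8, -7]], giving [a_9, a_8]ᵀ = [[14], [-12]].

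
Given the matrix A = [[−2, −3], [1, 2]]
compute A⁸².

A² = I (check: tr A = 0 and det A = −1), so A⁸² = I since 82 is even.

[[1, 0], [0, 1]]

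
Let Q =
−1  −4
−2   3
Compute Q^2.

[[9, −8], [−4, 17]]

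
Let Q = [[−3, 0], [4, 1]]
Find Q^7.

[[−2187, 0], [2188, 1]]

tr Q = −2 and det Q = −3, so the characteristic polynomial is λ² − (−2)λ + (−3) with roots 1 and −3.
Eigenvectors give P = [[0, 1], [−1, −1]] with P⁻¹ = [[−1, −1], [1, 0]], and Q = P·diag(1, −3)·P⁻¹.
Then Q^7 = P·diag(1, −2187)·P⁻¹ = [[0, −2187], [−1, 2187]] · [[−1, −1], [1, 0]] = [[−2187, 0], [2188, 1]].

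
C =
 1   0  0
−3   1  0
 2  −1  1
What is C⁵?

C = I + N where N = [[0, 0, 0], [−3, 0, 0], [2, −1, 0]] is strictly lower-triangular, so N³ = 0.
(I + N)⁵ = I + 5·N + 10·N² = [[1, 0, 0], [−15, 1, 0], [40, −5, 1]].

[[1, 0, 0], [−15, 1, 0], [40, −5, 1]]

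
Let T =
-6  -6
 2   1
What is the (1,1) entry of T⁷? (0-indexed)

6049

tr T = -5 and det T = 6, so the characteristic polynomial is λ² − (-5)λ + (6) with roots -2 and -3.
Eigenvectors give P = [[-3, -2], [2, 1]] with P⁻¹ = [[1, 2], [-2, -3]], and T = P·diag(-2, -3)·P⁻¹.
Then T⁷ = P·diag(-128, -2187)·P⁻¹ = [[384, 4374], [-256, -2187]] · [[1, 2], [-2, -3]] = [[-8364, -12354], [4118, 6049]].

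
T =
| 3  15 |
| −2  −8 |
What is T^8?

tr T = −5 and det T = 6, so the characteristic polynomial is λ² − (−5)λ + (6) with roots −3 and −2.
Eigenvectors give P = [[−5, −3], [2, 1]] with P⁻¹ = [[1, 3], [−2, −5]], and T = P·diag(−3, −2)·P⁻¹.
Then T^8 = P·diag(6561, 256)·P⁻¹ = [[−32805, −768], [13122, 256]] · [[1, 3], [−2, −5]] = [[−31269, −94575], [12610, 38086]].

[[−31269, −94575], [12610, 38086]]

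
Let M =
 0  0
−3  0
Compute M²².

M is strictly triangular, hence nilpotent: M² = 0, so M²² = 0.

[[0, 0], [0, 0]]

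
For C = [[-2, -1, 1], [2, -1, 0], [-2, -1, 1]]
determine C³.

[[6, -1, -1], [6, 5, -4], [6, -1, -1]]

C² = [[0, 2, -1], [-6, -1, 2], [0, 2, -1]]
C³ = [[6, -1, -1], [6, 5, -4], [6, -1, -1]]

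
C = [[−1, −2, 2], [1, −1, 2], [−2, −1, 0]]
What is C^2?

[[−5, 2, −6], [−6, −3, 0], [1, 5, −6]]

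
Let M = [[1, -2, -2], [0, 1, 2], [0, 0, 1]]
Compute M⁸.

[[1, -16, -128], [0, 1, 16], [0, 0, 1]]

M = I + N where N = [[0, -2, -2], [0, 0, 2], [0, 0, 0]] is strictly upper-triangular, so N³ = 0.
(I + N)⁸ = I + 8·N + 28·N² = [[1, -16, -128], [0, 1, 16], [0, 0, 1]].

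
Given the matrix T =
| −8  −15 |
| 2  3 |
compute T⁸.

tr T = −5 and det T = 6, so the characteristic polynomial is λ² − (−5)λ + (6) with roots −2 and −3.
Eigenvectors give P = [[−5, −3], [2, 1]] with P⁻¹ = [[1, 3], [−2, −5]], and T = P·diag(−2, −3)·P⁻¹.
Then T⁸ = P·diag(256, 6561)·P⁻¹ = [[−1280, −19683], [512, 6561]] · [[1, 3], [−2, −5]] = [[38086, 94575], [−12610, −31269]].

[[38086, 94575], [−12610, −31269]]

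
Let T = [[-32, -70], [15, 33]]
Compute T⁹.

tr T = 1 and det T = -6, so the characteristic polynomial is λ² − (1)λ + (-6) with roots 3 and -2.
Eigenvectors give P = [[-2, 7], [1, -3]] with P⁻¹ = [[3, 7], [1, 2]], and T = P·diag(3, -2)·P⁻¹.
Then T⁹ = P·diag(19683, -512)·P⁻¹ = [[-39366, -3584], [19683, 1536]] · [[3, 7], [1, 2]] = [[-121682, -282730], [60585, 140853]].

[[-121682, -282730], [60585, 140853]]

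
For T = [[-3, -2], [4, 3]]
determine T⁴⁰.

T² = I (check: tr T = 0 and det T = -1), so T⁴⁰ = I since 40 is even.

[[1, 0], [0, 1]]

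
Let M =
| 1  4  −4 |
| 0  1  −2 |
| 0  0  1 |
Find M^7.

M = I + N where N = [[0, 4, −4], [0, 0, −2], [0, 0, 0]] is strictly upper-triangular, so N^3 = 0.
(I + N)^7 = I + 7·N + 21·N^2 = [[1, 28, −196], [0, 1, −14], [0, 0, 1]].

[[1, 28, −196], [0, 1, −14], [0, 0, 1]]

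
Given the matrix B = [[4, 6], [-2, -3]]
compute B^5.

[[4, 6], [-2, -3]]

B² = B (a projection; rank 1, trace 1), so B^5 = B.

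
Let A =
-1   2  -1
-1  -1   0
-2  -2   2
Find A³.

[[3, 6, -3], [-3, 3, 0], [-6, -6, 12]]

A² = [[1, -2, -1], [2, -1, 1], [0, -6, 6]]
A³ = [[3, 6, -3], [-3, 3, 0], [-6, -6, 12]]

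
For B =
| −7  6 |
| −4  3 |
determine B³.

tr B = −4 and det B = 3, so the characteristic polynomial is λ² − (−4)λ + (3) with roots −3 and −1.
Eigenvectors give P = [[−3, −1], [−2, −1]] with P⁻¹ = [[−1, 1], [2, −3]], and B = P·diag(−3, −1)·P⁻¹.
Then B³ = P·diag(−27, −1)·P⁻¹ = [[81, 1], [54, 1]] · [[−1, 1], [2, −3]] = [[−79, 78], [−52, 51]].

[[−79, 78], [−52, 51]]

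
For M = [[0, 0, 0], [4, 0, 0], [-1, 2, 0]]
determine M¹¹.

M is strictly triangular, hence nilpotent: M³ = 0, so M¹¹ = 0.

[[0, 0, 0], [0, 0, 0], [0, 0, 0]]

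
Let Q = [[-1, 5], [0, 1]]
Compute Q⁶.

[[1, 0], [0, 1]]

Q² = I (check: tr Q = 0 and det Q = -1), so Q⁶ = I since 6 is even.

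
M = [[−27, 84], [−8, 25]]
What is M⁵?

tr M = −2 and det M = −3, so the characteristic polynomial is λ² − (−2)λ + (−3) with roots 1 and −3.
Eigenvectors give P = [[3, 7], [1, 2]] with P⁻¹ = [[−2, 7], [1, −3]], and M = P·diag(1, −3)·P⁻¹.
Then M⁵ = P·diag(1, −243)·P⁻¹ = [[3, −1701], [1, −486]] · [[−2, 7], [1, −3]] = [[−1707, 5124], [−488, 1465]].

[[−1707, 5124], [−488, 1465]]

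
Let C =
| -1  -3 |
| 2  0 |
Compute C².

[[-5, 3], [-2, -6]]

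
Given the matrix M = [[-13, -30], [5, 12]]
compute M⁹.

[[-60073, -121170], [20195, 40902]]

tr M = -1 and det M = -6, so the characteristic polynomial is λ² − (-1)λ + (-6) with roots -3 and 2.
Eigenvectors give P = [[-3, 2], [1, -1]] with P⁻¹ = [[-1, -2], [-1, -3]], and M = P·diag(-3, 2)·P⁻¹.
Then M⁹ = P·diag(-19683, 512)·P⁻¹ = [[59049, 1024], [-19683, -512]] · [[-1, -2], [-1, -3]] = [[-60073, -121170], [20195, 40902]].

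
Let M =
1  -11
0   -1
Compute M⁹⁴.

M² = I (check: tr M = 0 and det M = -1), so M⁹⁴ = I since 94 is even.

[[1, 0], [0, 1]]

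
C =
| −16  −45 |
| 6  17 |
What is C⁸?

[[−1274, −3825], [510, 1531]]

tr C = 1 and det C = −2, so the characteristic polynomial is λ² − (1)λ + (−2) with roots −1 and 2.
Eigenvectors give P = [[−3, −5], [1, 2]] with P⁻¹ = [[−2, −5], [1, 3]], and C = P·diag(−1, 2)·P⁻¹.
Then C⁸ = P·diag(1, 256)·P⁻¹ = [[−3, −1280], [1, 512]] · [[−2, −5], [1, 3]] = [[−1274, −3825], [510, 1531]].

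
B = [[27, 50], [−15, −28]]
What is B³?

[[183, 350], [−105, −202]]

tr B = −1 and det B = −6, so the characteristic polynomial is λ² − (−1)λ + (−6) with roots 2 and −3.
Eigenvectors give P = [[−2, 5], [1, −3]] with P⁻¹ = [[−3, −5], [−1, −2]], and B = P·diag(2, −3)·P⁻¹.
Then B³ = P·diag(8, −27)·P⁻¹ = [[−16, −135], [8, 81]] · [[−3, −5], [−1, −2]] = [[183, 350], [−105, −202]].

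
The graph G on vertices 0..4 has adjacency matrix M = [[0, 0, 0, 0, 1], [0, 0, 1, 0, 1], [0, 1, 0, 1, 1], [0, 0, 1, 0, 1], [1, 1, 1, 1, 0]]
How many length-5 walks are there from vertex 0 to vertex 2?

The number of length-5 walks from vertex 0 to vertex 2 is entry (0,2) of M⁵, where M is the adjacency matrix.
M² = [[1, 1, 1, 1, 0], [1, 2, 1, 2, 1], [1, 1, 3, 1, 2], [1, 2, 1, 2, 1], [0, 1, 2, 1, 4]]
M³ = [[0, 1, 2, 1, 4], [1, 2, 5, 2, 6], [2, 5, 4, 5, 6], [1, 2, 5, 2, 6], [4, 6, 6, 6, 4]]
M⁴ = [[4, 6, 6, 6, 4], [6, 11, 10, 11, 10], [6, 10, 16, 10, 16], [6, 11, 10, 11, 10], [4, 10, 16, 10, 22]]
M⁵ = [[4, 10, 16, 10, 22], [10, 20, 32, 20, 38], [16, 32, 36, 32, 42], [10, 20, 32, 20, 38], [22, 38, 42, 38, 40]]

16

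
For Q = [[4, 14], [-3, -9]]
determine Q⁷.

tr Q = -5 and det Q = 6, so the characteristic polynomial is λ² − (-5)λ + (6) with roots -3 and -2.
Eigenvectors give P = [[-2, -7], [1, 3]] with P⁻¹ = [[3, 7], [-1, -2]], and Q = P·diag(-3, -2)·P⁻¹.
Then Q⁷ = P·diag(-2187, -128)·P⁻¹ = [[4374, 896], [-2187, -384]] · [[3, 7], [-1, -2]] = [[12226, 28826], [-6177, -14541]].

[[12226, 28826], [-6177, -14541]]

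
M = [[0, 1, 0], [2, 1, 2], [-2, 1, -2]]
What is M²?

[[2, 1, 2], [-2, 5, -2], [6, -3, 6]]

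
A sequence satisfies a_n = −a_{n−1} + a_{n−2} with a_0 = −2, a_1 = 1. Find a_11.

With companion matrix Q = [[−1, 1], [1, 0]], [a_n, a_{n−1}]ᵀ = Q·[a_{n−1}, a_{n−2}]ᵀ, so [a_11, a_10]ᵀ = Q¹⁰·[a_1, a_0]ᵀ.
Q¹⁰ = [[89, −55], [−55, 34]], giving [a_11, a_10]ᵀ = [[199], [−123]].

199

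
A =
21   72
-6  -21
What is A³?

[[189, 648], [-54, -189]]

tr A = 0 and det A = -9, so the characteristic polynomial is λ² − (0)λ + (-9) with roots -3 and 3.
Eigenvectors give P = [[3, 4], [-1, -1]] with P⁻¹ = [[-1, -4], [1, 3]], and A = P·diag(-3, 3)·P⁻¹.
Then A³ = P·diag(-27, 27)·P⁻¹ = [[-81, 108], [27, -27]] · [[-1, -4], [1, 3]] = [[189, 648], [-54, -189]].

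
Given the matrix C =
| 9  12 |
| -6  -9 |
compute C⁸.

[[6561, 0], [0, 6561]]

tr C = 0 and det C = -9, so the characteristic polynomial is λ² − (0)λ + (-9) with roots 3 and -3.
Eigenvectors give P = [[-2, -1], [1, 1]] with P⁻¹ = [[-1, -1], [1, 2]], and C = P·diag(3, -3)·P⁻¹.
Then C⁸ = P·diag(6561, 6561)·P⁻¹ = [[-13122, -6561], [6561, 6561]] · [[-1, -1], [1, 2]] = [[6561, 0], [0, 6561]].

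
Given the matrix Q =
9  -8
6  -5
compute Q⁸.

tr Q = 4 and det Q = 3, so the characteristic polynomial is λ² − (4)λ + (3) with roots 1 and 3.
Eigenvectors give P = [[1, 4], [1, 3]] with P⁻¹ = [[-3, 4], [1, -1]], and Q = P·diag(1, 3)·P⁻¹.
Then Q⁸ = P·diag(1, 6561)·P⁻¹ = [[1, 26244], [1, 19683]] · [[-3, 4], [1, -1]] = [[26241, -26240], [19680, -19679]].

[[26241, -26240], [19680, -19679]]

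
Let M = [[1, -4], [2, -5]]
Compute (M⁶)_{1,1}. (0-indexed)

tr M = -4 and det M = 3, so the characteristic polynomial is λ² − (-4)λ + (3) with roots -3 and -1.
Eigenvectors give P = [[1, -2], [1, -1]] with P⁻¹ = [[-1, 2], [-1, 1]], and M = P·diag(-3, -1)·P⁻¹.
Then M⁶ = P·diag(729, 1)·P⁻¹ = [[729, -2], [729, -1]] · [[-1, 2], [-1, 1]] = [[-727, 1456], [-728, 1457]].

1457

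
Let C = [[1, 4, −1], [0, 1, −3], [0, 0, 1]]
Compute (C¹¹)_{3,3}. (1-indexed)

1

C = I + N where N = [[0, 4, −1], [0, 0, −3], [0, 0, 0]] is strictly upper-triangular, so N³ = 0.
(I + N)¹¹ = I + 11·N + 55·N² = [[1, 44, −671], [0, 1, −33], [0, 0, 1]].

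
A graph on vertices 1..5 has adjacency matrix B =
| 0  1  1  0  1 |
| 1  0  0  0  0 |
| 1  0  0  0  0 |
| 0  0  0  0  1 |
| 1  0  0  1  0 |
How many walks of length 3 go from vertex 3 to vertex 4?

1

The number of length-3 walks from vertex 3 to vertex 4 is entry (3,4) of B³, where B is the adjacency matrix.
B² = [[3, 0, 0, 1, 0], [0, 1, 1, 0, 1], [0, 1, 1, 0, 1], [1, 0, 0, 1, 0], [0, 1, 1, 0, 2]]
B³ = [[0, 3, 3, 0, 4], [3, 0, 0, 1, 0], [3, 0, 0, 1, 0], [0, 1, 1, 0, 2], [4, 0, 0, 2, 0]]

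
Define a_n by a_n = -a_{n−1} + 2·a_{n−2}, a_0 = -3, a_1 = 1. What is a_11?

With companion matrix M = [[-1, 2], [1, 0]], [a_n, a_{n−1}]ᵀ = M·[a_{n−1}, a_{n−2}]ᵀ, so [a_11, a_10]ᵀ = M^10·[a_1, a_0]ᵀ.
M^10 = [[683, -682], [-341, 342]], giving [a_11, a_10]ᵀ = [[2729], [-1367]].

2729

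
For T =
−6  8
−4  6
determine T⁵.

tr T = 0 and det T = −4, so the characteristic polynomial is λ² − (0)λ + (−4) with roots −2 and 2.
Eigenvectors give P = [[2, 1], [1, 1]] with P⁻¹ = [[1, −1], [−1, 2]], and T = P·diag(−2, 2)·P⁻¹.
Then T⁵ = P·diag(−32, 32)·P⁻¹ = [[−64, 32], [−32, 32]] · [[1, −1], [−1, 2]] = [[−96, 128], [−64, 96]].

[[−96, 128], [−64, 96]]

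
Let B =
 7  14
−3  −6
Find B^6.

[[7, 14], [−3, −6]]

B² = B (a projection; rank 1, trace 1), so B^6 = B.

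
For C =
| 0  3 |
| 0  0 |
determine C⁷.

[[0, 0], [0, 0]]

C is strictly triangular, hence nilpotent: C² = 0, so C⁷ = 0.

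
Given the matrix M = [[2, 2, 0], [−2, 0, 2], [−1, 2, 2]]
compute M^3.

[[−12, 8, 16], [−16, −4, 8], [−28, 0, 20]]

M^2 = [[0, 4, 4], [−6, 0, 4], [−8, 2, 8]]
M^3 = [[−12, 8, 16], [−16, −4, 8], [−28, 0, 20]]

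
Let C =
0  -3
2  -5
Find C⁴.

tr C = -5 and det C = 6, so the characteristic polynomial is λ² − (-5)λ + (6) with roots -3 and -2.
Eigenvectors give P = [[-1, 3], [-1, 2]] with P⁻¹ = [[2, -3], [1, -1]], and C = P·diag(-3, -2)·P⁻¹.
Then C⁴ = P·diag(81, 16)·P⁻¹ = [[-81, 48], [-81, 32]] · [[2, -3], [1, -1]] = [[-114, 195], [-130, 211]].

[[-114, 195], [-130, 211]]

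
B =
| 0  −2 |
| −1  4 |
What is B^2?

[[2, −8], [−4, 18]]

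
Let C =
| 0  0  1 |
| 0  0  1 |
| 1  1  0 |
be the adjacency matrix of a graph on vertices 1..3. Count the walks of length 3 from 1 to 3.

The number of length-3 walks from vertex 1 to vertex 3 is entry (1,3) of C^3, where C is the adjacency matrix.
C^2 = [[1, 1, 0], [1, 1, 0], [0, 0, 2]]
C^3 = [[0, 0, 2], [0, 0, 2], [2, 2, 0]]

2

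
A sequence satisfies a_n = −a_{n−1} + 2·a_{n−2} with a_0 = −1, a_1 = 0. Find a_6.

With companion matrix T = [[−1, 2], [1, 0]], [a_n, a_{n−1}]ᵀ = T·[a_{n−1}, a_{n−2}]ᵀ, so [a_6, a_5]ᵀ = T⁵·[a_1, a_0]ᵀ.
T⁵ = [[−21, 22], [11, −10]], giving [a_6, a_5]ᵀ = [[−22], [10]].

−22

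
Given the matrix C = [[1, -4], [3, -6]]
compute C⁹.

tr C = -5 and det C = 6, so the characteristic polynomial is λ² − (-5)λ + (6) with roots -2 and -3.
Eigenvectors give P = [[4, -1], [3, -1]] with P⁻¹ = [[1, -1], [3, -4]], and C = P·diag(-2, -3)·P⁻¹.
Then C⁹ = P·diag(-512, -19683)·P⁻¹ = [[-2048, 19683], [-1536, 19683]] · [[1, -1], [3, -4]] = [[57001, -76684], [57513, -77196]].

[[57001, -76684], [57513, -77196]]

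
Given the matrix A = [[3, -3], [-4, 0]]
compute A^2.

[[21, -9], [-12, 12]]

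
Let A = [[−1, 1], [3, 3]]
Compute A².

[[4, 2], [6, 12]]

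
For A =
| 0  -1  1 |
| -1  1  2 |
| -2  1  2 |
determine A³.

A² = [[-1, 0, 0], [-5, 4, 5], [-5, 5, 4]]
A³ = [[0, 1, -1], [-14, 14, 13], [-13, 14, 13]]

[[0, 1, -1], [-14, 14, 13], [-13, 14, 13]]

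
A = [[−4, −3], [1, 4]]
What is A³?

A² = [[13, 0], [0, 13]]
A³ = [[−52, −39], [13, 52]]

[[−52, −39], [13, 52]]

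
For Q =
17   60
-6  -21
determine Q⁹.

[[177137, 590460], [-59046, -196821]]

tr Q = -4 and det Q = 3, so the characteristic polynomial is λ² − (-4)λ + (3) with roots -3 and -1.
Eigenvectors give P = [[-3, 10], [1, -3]] with P⁻¹ = [[3, 10], [1, 3]], and Q = P·diag(-3, -1)·P⁻¹.
Then Q⁹ = P·diag(-19683, -1)·P⁻¹ = [[59049, -10], [-19683, 3]] · [[3, 10], [1, 3]] = [[177137, 590460], [-59046, -196821]].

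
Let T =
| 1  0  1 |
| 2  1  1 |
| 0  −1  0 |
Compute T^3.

T^2 = [[1, −1, 1], [4, 0, 3], [−2, −1, −1]]
T^3 = [[−1, −2, 0], [4, −3, 4], [−4, 0, −3]]

[[−1, −2, 0], [4, −3, 4], [−4, 0, −3]]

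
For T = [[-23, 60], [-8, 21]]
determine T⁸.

tr T = -2 and det T = -3, so the characteristic polynomial is λ² − (-2)λ + (-3) with roots 1 and -3.
Eigenvectors give P = [[-5, 3], [-2, 1]] with P⁻¹ = [[1, -3], [2, -5]], and T = P·diag(1, -3)·P⁻¹.
Then T⁸ = P·diag(1, 6561)·P⁻¹ = [[-5, 19683], [-2, 6561]] · [[1, -3], [2, -5]] = [[39361, -98400], [13120, -32799]].

[[39361, -98400], [13120, -32799]]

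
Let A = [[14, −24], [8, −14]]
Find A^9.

tr A = 0 and det A = −4, so the characteristic polynomial is λ² − (0)λ + (−4) with roots 2 and −2.
Eigenvectors give P = [[2, −3], [1, −2]] with P⁻¹ = [[2, −3], [1, −2]], and A = P·diag(2, −2)·P⁻¹.
Then A^9 = P·diag(512, −512)·P⁻¹ = [[1024, 1536], [512, 1024]] · [[2, −3], [1, −2]] = [[3584, −6144], [2048, −3584]].

[[3584, −6144], [2048, −3584]]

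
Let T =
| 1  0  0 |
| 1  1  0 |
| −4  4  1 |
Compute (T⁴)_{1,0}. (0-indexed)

4

T = I + N where N = [[0, 0, 0], [1, 0, 0], [−4, 4, 0]] is strictly lower-triangular, so N³ = 0.
(I + N)⁴ = I + 4·N + 6·N² = [[1, 0, 0], [4, 1, 0], [8, 16, 1]].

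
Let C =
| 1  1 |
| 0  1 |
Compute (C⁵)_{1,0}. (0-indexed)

C = I + N where N = [[0, 1], [0, 0]] is strictly upper-triangular, so N² = 0.
(I + N)⁵ = I + 5·N = [[1, 5], [0, 1]].

0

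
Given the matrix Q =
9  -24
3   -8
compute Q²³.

[[9, -24], [3, -8]]

Q² = Q (a projection; rank 1, trace 1), so Q²³ = Q.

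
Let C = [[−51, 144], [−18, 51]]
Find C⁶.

tr C = 0 and det C = −9, so the characteristic polynomial is λ² − (0)λ + (−9) with roots 3 and −3.
Eigenvectors give P = [[−8, 3], [−3, 1]] with P⁻¹ = [[1, −3], [3, −8]], and C = P·diag(3, −3)·P⁻¹.
Then C⁶ = P·diag(729, 729)·P⁻¹ = [[−5832, 2187], [−2187, 729]] · [[1, −3], [3, −8]] = [[729, 0], [0, 729]].

[[729, 0], [0, 729]]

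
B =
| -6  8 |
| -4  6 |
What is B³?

[[-24, 32], [-16, 24]]

tr B = 0 and det B = -4, so the characteristic polynomial is λ² − (0)λ + (-4) with roots 2 and -2.
Eigenvectors give P = [[-1, -2], [-1, -1]] with P⁻¹ = [[1, -2], [-1, 1]], and B = P·diag(2, -2)·P⁻¹.
Then B³ = P·diag(8, -8)·P⁻¹ = [[-8, 16], [-8, 8]] · [[1, -2], [-1, 1]] = [[-24, 32], [-16, 24]].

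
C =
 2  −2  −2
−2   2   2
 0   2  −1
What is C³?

[[40, −52, −34], [−40, 52, 34], [−12, 22, 7]]

C² = [[8, −12, −6], [−8, 12, 6], [−4, 2, 5]]
C³ = [[40, −52, −34], [−40, 52, 34], [−12, 22, 7]]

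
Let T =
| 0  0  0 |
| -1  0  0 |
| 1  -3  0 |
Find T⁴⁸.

T is strictly triangular, hence nilpotent: T³ = 0, so T⁴⁸ = 0.

[[0, 0, 0], [0, 0, 0], [0, 0, 0]]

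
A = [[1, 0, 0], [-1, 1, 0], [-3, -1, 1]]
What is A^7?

[[1, 0, 0], [-7, 1, 0], [0, -7, 1]]

A = I + N where N = [[0, 0, 0], [-1, 0, 0], [-3, -1, 0]] is strictly lower-triangular, so N^3 = 0.
(I + N)^7 = I + 7·N + 21·N^2 = [[1, 0, 0], [-7, 1, 0], [0, -7, 1]].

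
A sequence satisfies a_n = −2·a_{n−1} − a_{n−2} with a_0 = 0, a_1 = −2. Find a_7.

−14

With companion matrix C = [[−2, −1], [1, 0]], [a_n, a_{n−1}]ᵀ = C·[a_{n−1}, a_{n−2}]ᵀ, so [a_7, a_6]ᵀ = C^6·[a_1, a_0]ᵀ.
C^6 = [[7, 6], [−6, −5]], giving [a_7, a_6]ᵀ = [[−14], [12]].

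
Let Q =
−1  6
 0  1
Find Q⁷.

Q² = I (check: tr Q = 0 and det Q = −1), so Q⁷ = Q since 7 is odd.

[[−1, 6], [0, 1]]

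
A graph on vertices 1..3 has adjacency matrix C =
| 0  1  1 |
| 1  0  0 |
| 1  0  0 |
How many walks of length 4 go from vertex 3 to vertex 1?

0

The number of length-4 walks from vertex 3 to vertex 1 is entry (3,1) of C⁴, where C is the adjacency matrix.
C² = [[2, 0, 0], [0, 1, 1], [0, 1, 1]]
C³ = [[0, 2, 2], [2, 0, 0], [2, 0, 0]]
C⁴ = [[4, 0, 0], [0, 2, 2], [0, 2, 2]]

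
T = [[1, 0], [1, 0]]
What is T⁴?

T² = T (a projection; rank 1, trace 1), so T⁴ = T.

[[1, 0], [1, 0]]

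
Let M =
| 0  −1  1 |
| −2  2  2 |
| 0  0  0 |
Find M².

[[2, −2, −2], [−4, 6, 2], [0, 0, 0]]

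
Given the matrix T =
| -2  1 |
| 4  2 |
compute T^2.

[[8, 0], [0, 8]]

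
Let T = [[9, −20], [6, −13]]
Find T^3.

[[129, −260], [78, −157]]

tr T = −4 and det T = 3, so the characteristic polynomial is λ² − (−4)λ + (3) with roots −1 and −3.
Eigenvectors give P = [[2, −5], [1, −3]] with P⁻¹ = [[3, −5], [1, −2]], and T = P·diag(−1, −3)·P⁻¹.
Then T^3 = P·diag(−1, −27)·P⁻¹ = [[−2, 135], [−1, 81]] · [[3, −5], [1, −2]] = [[129, −260], [78, −157]].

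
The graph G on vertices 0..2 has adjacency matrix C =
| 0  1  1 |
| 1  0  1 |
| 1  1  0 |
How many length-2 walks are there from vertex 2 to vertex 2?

The number of length-2 walks from vertex 2 to vertex 2 is entry (2,2) of C^2, where C is the adjacency matrix.
C^2 = [[2, 1, 1], [1, 2, 1], [1, 1, 2]]

2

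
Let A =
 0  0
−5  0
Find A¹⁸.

A is strictly triangular, hence nilpotent: A² = 0, so A¹⁸ = 0.

[[0, 0], [0, 0]]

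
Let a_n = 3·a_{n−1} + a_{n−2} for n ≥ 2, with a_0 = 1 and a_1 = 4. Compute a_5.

With companion matrix A = [[3, 1], [1, 0]], [a_n, a_{n−1}]ᵀ = A·[a_{n−1}, a_{n−2}]ᵀ, so [a_5, a_4]ᵀ = A^4·[a_1, a_0]ᵀ.
A^4 = [[109, 33], [33, 10]], giving [a_5, a_4]ᵀ = [[469], [142]].

469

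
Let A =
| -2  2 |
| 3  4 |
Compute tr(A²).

32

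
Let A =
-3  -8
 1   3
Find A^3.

A² = I (check: tr A = 0 and det A = -1), so A^3 = A since 3 is odd.

[[-3, -8], [1, 3]]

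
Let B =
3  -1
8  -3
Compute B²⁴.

B² = I (check: tr B = 0 and det B = -1), so B²⁴ = I since 24 is even.

[[1, 0], [0, 1]]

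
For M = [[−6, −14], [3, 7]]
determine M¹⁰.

[[−6, −14], [3, 7]]

M² = M (a projection; rank 1, trace 1), so M¹⁰ = M.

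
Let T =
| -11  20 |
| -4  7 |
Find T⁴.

tr T = -4 and det T = 3, so the characteristic polynomial is λ² − (-4)λ + (3) with roots -3 and -1.
Eigenvectors give P = [[-5, 2], [-2, 1]] with P⁻¹ = [[-1, 2], [-2, 5]], and T = P·diag(-3, -1)·P⁻¹.
Then T⁴ = P·diag(81, 1)·P⁻¹ = [[-405, 2], [-162, 1]] · [[-1, 2], [-2, 5]] = [[401, -800], [160, -319]].

[[401, -800], [160, -319]]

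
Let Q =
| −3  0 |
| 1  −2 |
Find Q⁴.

[[81, 0], [−65, 16]]

tr Q = −5 and det Q = 6, so the characteristic polynomial is λ² − (−5)λ + (6) with roots −3 and −2.
Eigenvectors give P = [[−1, 0], [1, 1]] with P⁻¹ = [[−1, 0], [1, 1]], and Q = P·diag(−3, −2)·P⁻¹.
Then Q⁴ = P·diag(81, 16)·P⁻¹ = [[−81, 0], [81, 16]] · [[−1, 0], [1, 1]] = [[81, 0], [−65, 16]].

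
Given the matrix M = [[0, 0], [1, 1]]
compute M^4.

M² = M (a projection; rank 1, trace 1), so M^4 = M.

[[0, 0], [1, 1]]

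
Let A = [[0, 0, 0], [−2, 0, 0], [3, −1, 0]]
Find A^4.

A is strictly triangular, hence nilpotent: A^3 = 0, so A^4 = 0.

[[0, 0, 0], [0, 0, 0], [0, 0, 0]]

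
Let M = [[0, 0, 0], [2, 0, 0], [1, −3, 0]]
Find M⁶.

M is strictly triangular, hence nilpotent: M³ = 0, so M⁶ = 0.

[[0, 0, 0], [0, 0, 0], [0, 0, 0]]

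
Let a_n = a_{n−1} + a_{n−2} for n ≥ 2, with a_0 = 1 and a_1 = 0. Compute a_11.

55

With companion matrix T = [[1, 1], [1, 0]], [a_n, a_{n−1}]ᵀ = T·[a_{n−1}, a_{n−2}]ᵀ, so [a_11, a_10]ᵀ = T^10·[a_1, a_0]ᵀ.
T^10 = [[89, 55], [55, 34]], giving [a_11, a_10]ᵀ = [[55], [34]].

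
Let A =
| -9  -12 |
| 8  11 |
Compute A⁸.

[[-13119, -19680], [13120, 19681]]

tr A = 2 and det A = -3, so the characteristic polynomial is λ² − (2)λ + (-3) with roots 3 and -1.
Eigenvectors give P = [[-1, -3], [1, 2]] with P⁻¹ = [[2, 3], [-1, -1]], and A = P·diag(3, -1)·P⁻¹.
Then A⁸ = P·diag(6561, 1)·P⁻¹ = [[-6561, -3], [6561, 2]] · [[2, 3], [-1, -1]] = [[-13119, -19680], [13120, 19681]].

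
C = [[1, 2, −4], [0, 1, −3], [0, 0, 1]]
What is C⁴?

[[1, 8, −52], [0, 1, −12], [0, 0, 1]]

C = I + N where N = [[0, 2, −4], [0, 0, −3], [0, 0, 0]] is strictly upper-triangular, so N³ = 0.
(I + N)⁴ = I + 4·N + 6·N² = [[1, 8, −52], [0, 1, −12], [0, 0, 1]].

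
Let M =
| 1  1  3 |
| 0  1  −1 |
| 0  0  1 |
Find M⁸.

[[1, 8, −4], [0, 1, −8], [0, 0, 1]]

M = I + N where N = [[0, 1, 3], [0, 0, −1], [0, 0, 0]] is strictly upper-triangular, so N³ = 0.
(I + N)⁸ = I + 8·N + 28·N² = [[1, 8, −4], [0, 1, −8], [0, 0, 1]].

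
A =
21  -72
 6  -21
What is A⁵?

tr A = 0 and det A = -9, so the characteristic polynomial is λ² − (0)λ + (-9) with roots 3 and -3.
Eigenvectors give P = [[-4, 3], [-1, 1]] with P⁻¹ = [[-1, 3], [-1, 4]], and A = P·diag(3, -3)·P⁻¹.
Then A⁵ = P·diag(243, -243)·P⁻¹ = [[-972, -729], [-243, -243]] · [[-1, 3], [-1, 4]] = [[1701, -5832], [486, -1701]].

[[1701, -5832], [486, -1701]]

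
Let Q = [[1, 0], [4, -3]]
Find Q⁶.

tr Q = -2 and det Q = -3, so the characteristic polynomial is λ² − (-2)λ + (-3) with roots -3 and 1.
Eigenvectors give P = [[0, 1], [-1, 1]] with P⁻¹ = [[1, -1], [1, 0]], and Q = P·diag(-3, 1)·P⁻¹.
Then Q⁶ = P·diag(729, 1)·P⁻¹ = [[0, 1], [-729, 1]] · [[1, -1], [1, 0]] = [[1, 0], [-728, 729]].

[[1, 0], [-728, 729]]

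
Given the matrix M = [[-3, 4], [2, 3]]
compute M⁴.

[[289, 0], [0, 289]]

M² = [[17, 0], [0, 17]]
M³ = [[-51, 68], [34, 51]]
M⁴ = [[289, 0], [0, 289]]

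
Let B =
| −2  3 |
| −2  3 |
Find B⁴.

B² = B (a projection; rank 1, trace 1), so B⁴ = B.

[[−2, 3], [−2, 3]]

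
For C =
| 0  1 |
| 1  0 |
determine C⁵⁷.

[[0, 1], [1, 0]]

C² = I (check: tr C = 0 and det C = −1), so C⁵⁷ = C since 57 is odd.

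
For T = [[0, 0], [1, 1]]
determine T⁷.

[[0, 0], [1, 1]]

T² = T (a projection; rank 1, trace 1), so T⁷ = T.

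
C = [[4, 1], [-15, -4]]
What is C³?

[[4, 1], [-15, -4]]

C² = I (check: tr C = 0 and det C = -1), so C³ = C since 3 is odd.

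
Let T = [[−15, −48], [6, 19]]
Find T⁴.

[[−639, −1920], [240, 721]]

tr T = 4 and det T = 3, so the characteristic polynomial is λ² − (4)λ + (3) with roots 3 and 1.
Eigenvectors give P = [[8, 3], [−3, −1]] with P⁻¹ = [[−1, −3], [3, 8]], and T = P·diag(3, 1)·P⁻¹.
Then T⁴ = P·diag(81, 1)·P⁻¹ = [[648, 3], [−243, −1]] · [[−1, −3], [3, 8]] = [[−639, −1920], [240, 721]].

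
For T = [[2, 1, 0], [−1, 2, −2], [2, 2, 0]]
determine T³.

T² = [[3, 4, −2], [−8, −1, −4], [2, 6, −4]]
T³ = [[−2, 7, −8], [−23, −18, 2], [−10, 6, −12]]

[[−2, 7, −8], [−23, −18, 2], [−10, 6, −12]]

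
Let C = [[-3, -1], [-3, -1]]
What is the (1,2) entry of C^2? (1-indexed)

4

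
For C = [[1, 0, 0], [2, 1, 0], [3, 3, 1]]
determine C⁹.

C = I + N where N = [[0, 0, 0], [2, 0, 0], [3, 3, 0]] is strictly lower-triangular, so N³ = 0.
(I + N)⁹ = I + 9·N + 36·N² = [[1, 0, 0], [18, 1, 0], [243, 27, 1]].

[[1, 0, 0], [18, 1, 0], [243, 27, 1]]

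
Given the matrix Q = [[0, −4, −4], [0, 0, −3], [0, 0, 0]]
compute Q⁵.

Q is strictly triangular, hence nilpotent: Q³ = 0, so Q⁵ = 0.

[[0, 0, 0], [0, 0, 0], [0, 0, 0]]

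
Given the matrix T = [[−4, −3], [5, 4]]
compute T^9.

T² = I (check: tr T = 0 and det T = −1), so T^9 = T since 9 is odd.

[[−4, −3], [5, 4]]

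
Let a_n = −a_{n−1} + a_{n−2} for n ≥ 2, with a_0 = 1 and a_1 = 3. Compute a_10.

−131

With companion matrix M = [[−1, 1], [1, 0]], [a_n, a_{n−1}]ᵀ = M·[a_{n−1}, a_{n−2}]ᵀ, so [a_10, a_9]ᵀ = M⁹·[a_1, a_0]ᵀ.
M⁹ = [[−55, 34], [34, −21]], giving [a_10, a_9]ᵀ = [[−131], [81]].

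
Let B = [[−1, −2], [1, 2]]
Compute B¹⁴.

[[−1, −2], [1, 2]]

B² = B (a projection; rank 1, trace 1), so B¹⁴ = B.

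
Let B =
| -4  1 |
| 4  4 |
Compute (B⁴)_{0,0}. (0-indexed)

B² = [[20, 0], [0, 20]]
B³ = [[-80, 20], [80, 80]]
B⁴ = [[400, 0], [0, 400]]

400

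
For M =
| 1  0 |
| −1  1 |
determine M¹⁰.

M = I + N where N = [[0, 0], [−1, 0]] is strictly lower-triangular, so N² = 0.
(I + N)¹⁰ = I + 10·N = [[1, 0], [−10, 1]].

[[1, 0], [−10, 1]]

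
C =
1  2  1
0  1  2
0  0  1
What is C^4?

[[1, 8, 28], [0, 1, 8], [0, 0, 1]]

C = I + N where N = [[0, 2, 1], [0, 0, 2], [0, 0, 0]] is strictly upper-triangular, so N^3 = 0.
(I + N)^4 = I + 4·N + 6·N^2 = [[1, 8, 28], [0, 1, 8], [0, 0, 1]].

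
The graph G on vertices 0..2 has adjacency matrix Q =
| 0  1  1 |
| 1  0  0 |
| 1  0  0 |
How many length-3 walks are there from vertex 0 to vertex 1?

The number of length-3 walks from vertex 0 to vertex 1 is entry (0,1) of Q³, where Q is the adjacency matrix.
Q² = [[2, 0, 0], [0, 1, 1], [0, 1, 1]]
Q³ = [[0, 2, 2], [2, 0, 0], [2, 0, 0]]

2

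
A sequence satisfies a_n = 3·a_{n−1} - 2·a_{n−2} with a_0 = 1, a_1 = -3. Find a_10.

With companion matrix M = [[3, -2], [1, 0]], [a_n, a_{n−1}]ᵀ = M·[a_{n−1}, a_{n−2}]ᵀ, so [a_10, a_9]ᵀ = M^9·[a_1, a_0]ᵀ.
M^9 = [[1023, -1022], [511, -510]], giving [a_10, a_9]ᵀ = [[-4091], [-2043]].

-4091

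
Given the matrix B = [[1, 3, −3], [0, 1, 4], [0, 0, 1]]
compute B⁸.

B = I + N where N = [[0, 3, −3], [0, 0, 4], [0, 0, 0]] is strictly upper-triangular, so N³ = 0.
(I + N)⁸ = I + 8·N + 28·N² = [[1, 24, 312], [0, 1, 32], [0, 0, 1]].

[[1, 24, 312], [0, 1, 32], [0, 0, 1]]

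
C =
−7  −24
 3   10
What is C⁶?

[[−503, −1512], [189, 568]]

tr C = 3 and det C = 2, so the characteristic polynomial is λ² − (3)λ + (2) with roots 1 and 2.
Eigenvectors give P = [[−3, −8], [1, 3]] with P⁻¹ = [[−3, −8], [1, 3]], and C = P·diag(1, 2)·P⁻¹.
Then C⁶ = P·diag(1, 64)·P⁻¹ = [[−3, −512], [1, 192]] · [[−3, −8], [1, 3]] = [[−503, −1512], [189, 568]].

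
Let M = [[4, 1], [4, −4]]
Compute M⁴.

M² = [[20, 0], [0, 20]]
M³ = [[80, 20], [80, −80]]
M⁴ = [[400, 0], [0, 400]]

[[400, 0], [0, 400]]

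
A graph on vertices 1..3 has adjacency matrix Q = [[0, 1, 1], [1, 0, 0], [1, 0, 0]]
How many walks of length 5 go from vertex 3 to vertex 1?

4

The number of length-5 walks from vertex 3 to vertex 1 is entry (3,1) of Q⁵, where Q is the adjacency matrix.
Q² = [[2, 0, 0], [0, 1, 1], [0, 1, 1]]
Q³ = [[0, 2, 2], [2, 0, 0], [2, 0, 0]]
Q⁴ = [[4, 0, 0], [0, 2, 2], [0, 2, 2]]
Q⁵ = [[0, 4, 4], [4, 0, 0], [4, 0, 0]]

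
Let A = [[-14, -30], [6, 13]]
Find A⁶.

[[316, 630], [-126, -251]]

tr A = -1 and det A = -2, so the characteristic polynomial is λ² − (-1)λ + (-2) with roots -2 and 1.
Eigenvectors give P = [[-5, -2], [2, 1]] with P⁻¹ = [[-1, -2], [2, 5]], and A = P·diag(-2, 1)·P⁻¹.
Then A⁶ = P·diag(64, 1)·P⁻¹ = [[-320, -2], [128, 1]] · [[-1, -2], [2, 5]] = [[316, 630], [-126, -251]].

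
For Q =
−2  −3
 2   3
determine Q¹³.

Q² = Q (a projection; rank 1, trace 1), so Q¹³ = Q.

[[−2, −3], [2, 3]]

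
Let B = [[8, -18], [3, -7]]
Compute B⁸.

tr B = 1 and det B = -2, so the characteristic polynomial is λ² − (1)λ + (-2) with roots -1 and 2.
Eigenvectors give P = [[2, 3], [1, 1]] with P⁻¹ = [[-1, 3], [1, -2]], and B = P·diag(-1, 2)·P⁻¹.
Then B⁸ = P·diag(1, 256)·P⁻¹ = [[2, 768], [1, 256]] · [[-1, 3], [1, -2]] = [[766, -1530], [255, -509]].

[[766, -1530], [255, -509]]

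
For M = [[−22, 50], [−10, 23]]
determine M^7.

tr M = 1 and det M = −6, so the characteristic polynomial is λ² − (1)λ + (−6) with roots 3 and −2.
Eigenvectors give P = [[−2, 5], [−1, 2]] with P⁻¹ = [[2, −5], [1, −2]], and M = P·diag(3, −2)·P⁻¹.
Then M^7 = P·diag(2187, −128)·P⁻¹ = [[−4374, −640], [−2187, −256]] · [[2, −5], [1, −2]] = [[−9388, 23150], [−4630, 11447]].

[[−9388, 23150], [−4630, 11447]]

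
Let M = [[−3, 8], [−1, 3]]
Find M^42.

[[1, 0], [0, 1]]

M² = I (check: tr M = 0 and det M = −1), so M^42 = I since 42 is even.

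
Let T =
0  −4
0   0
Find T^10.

T is strictly triangular, hence nilpotent: T^2 = 0, so T^10 = 0.

[[0, 0], [0, 0]]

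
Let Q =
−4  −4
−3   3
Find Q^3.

[[−124, −100], [−75, 51]]

Q^2 = [[28, 4], [3, 21]]
Q^3 = [[−124, −100], [−75, 51]]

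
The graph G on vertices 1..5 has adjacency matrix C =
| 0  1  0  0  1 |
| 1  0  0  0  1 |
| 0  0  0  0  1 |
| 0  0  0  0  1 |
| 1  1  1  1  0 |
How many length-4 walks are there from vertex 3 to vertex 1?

The number of length-4 walks from vertex 3 to vertex 1 is entry (3,1) of C^4, where C is the adjacency matrix.
C^2 = [[2, 1, 1, 1, 1], [1, 2, 1, 1, 1], [1, 1, 1, 1, 0], [1, 1, 1, 1, 0], [1, 1, 0, 0, 4]]
C^3 = [[2, 3, 1, 1, 5], [3, 2, 1, 1, 5], [1, 1, 0, 0, 4], [1, 1, 0, 0, 4], [5, 5, 4, 4, 2]]
C^4 = [[8, 7, 5, 5, 7], [7, 8, 5, 5, 7], [5, 5, 4, 4, 2], [5, 5, 4, 4, 2], [7, 7, 2, 2, 18]]

5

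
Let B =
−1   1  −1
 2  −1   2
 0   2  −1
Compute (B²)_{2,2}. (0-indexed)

5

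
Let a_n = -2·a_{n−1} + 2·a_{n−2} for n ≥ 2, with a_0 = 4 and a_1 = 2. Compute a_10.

With companion matrix C = [[-2, 2], [1, 0]], [a_n, a_{n−1}]ᵀ = C·[a_{n−1}, a_{n−2}]ᵀ, so [a_10, a_9]ᵀ = C⁹·[a_1, a_0]ᵀ.
C⁹ = [[-6688, 4896], [2448, -1792]], giving [a_10, a_9]ᵀ = [[6208], [-2272]].

6208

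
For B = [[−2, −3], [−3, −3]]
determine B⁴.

[[394, 465], [465, 549]]

B² = [[13, 15], [15, 18]]
B³ = [[−71, −84], [−84, −99]]
B⁴ = [[394, 465], [465, 549]]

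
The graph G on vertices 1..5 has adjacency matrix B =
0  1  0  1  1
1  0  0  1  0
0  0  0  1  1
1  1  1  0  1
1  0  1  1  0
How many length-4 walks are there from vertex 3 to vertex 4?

13

The number of length-4 walks from vertex 3 to vertex 4 is entry (3,4) of B^4, where B is the adjacency matrix.
B^2 = [[3, 1, 2, 2, 1], [1, 2, 1, 1, 2], [2, 1, 2, 1, 1], [2, 1, 1, 4, 2], [1, 2, 1, 2, 3]]
B^3 = [[4, 5, 3, 7, 7], [5, 2, 3, 6, 3], [3, 3, 2, 6, 5], [7, 6, 6, 6, 7], [7, 3, 5, 7, 4]]
B^4 = [[19, 11, 14, 19, 14], [11, 11, 9, 13, 14], [14, 9, 11, 13, 11], [19, 13, 13, 26, 19], [14, 14, 11, 19, 19]]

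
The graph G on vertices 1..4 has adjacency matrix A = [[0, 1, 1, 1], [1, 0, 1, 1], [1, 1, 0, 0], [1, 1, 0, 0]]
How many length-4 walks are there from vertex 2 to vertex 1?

The number of length-4 walks from vertex 2 to vertex 1 is entry (2,1) of A⁴, where A is the adjacency matrix.
A² = [[3, 2, 1, 1], [2, 3, 1, 1], [1, 1, 2, 2], [1, 1, 2, 2]]
A³ = [[4, 5, 5, 5], [5, 4, 5, 5], [5, 5, 2, 2], [5, 5, 2, 2]]
A⁴ = [[15, 14, 9, 9], [14, 15, 9, 9], [9, 9, 10, 10], [9, 9, 10, 10]]

14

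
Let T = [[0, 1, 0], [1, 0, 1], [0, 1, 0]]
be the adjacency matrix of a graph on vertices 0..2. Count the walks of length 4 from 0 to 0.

The number of length-4 walks from vertex 0 to vertex 0 is entry (0,0) of T⁴, where T is the adjacency matrix.
T² = [[1, 0, 1], [0, 2, 0], [1, 0, 1]]
T³ = [[0, 2, 0], [2, 0, 2], [0, 2, 0]]
T⁴ = [[2, 0, 2], [0, 4, 0], [2, 0, 2]]

2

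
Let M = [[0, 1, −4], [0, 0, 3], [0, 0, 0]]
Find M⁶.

[[0, 0, 0], [0, 0, 0], [0, 0, 0]]

M is strictly triangular, hence nilpotent: M³ = 0, so M⁶ = 0.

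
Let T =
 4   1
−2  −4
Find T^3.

T^2 = [[14, 0], [0, 14]]
T^3 = [[56, 14], [−28, −56]]

[[56, 14], [−28, −56]]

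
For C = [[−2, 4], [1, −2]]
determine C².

[[8, −16], [−4, 8]]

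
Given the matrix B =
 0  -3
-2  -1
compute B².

[[6, 3], [2, 7]]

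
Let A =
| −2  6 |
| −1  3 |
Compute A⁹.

[[−2, 6], [−1, 3]]

A² = A (a projection; rank 1, trace 1), so A⁹ = A.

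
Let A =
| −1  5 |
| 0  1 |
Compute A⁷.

A² = I (check: tr A = 0 and det A = −1), so A⁷ = A since 7 is odd.

[[−1, 5], [0, 1]]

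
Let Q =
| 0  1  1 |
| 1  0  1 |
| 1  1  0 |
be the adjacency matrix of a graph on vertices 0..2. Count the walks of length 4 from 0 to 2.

5

The number of length-4 walks from vertex 0 to vertex 2 is entry (0,2) of Q⁴, where Q is the adjacency matrix.
Q² = [[2, 1, 1], [1, 2, 1], [1, 1, 2]]
Q³ = [[2, 3, 3], [3, 2, 3], [3, 3, 2]]
Q⁴ = [[6, 5, 5], [5, 6, 5], [5, 5, 6]]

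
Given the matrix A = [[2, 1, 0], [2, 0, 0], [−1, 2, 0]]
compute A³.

A² = [[6, 2, 0], [4, 2, 0], [2, −1, 0]]
A³ = [[16, 6, 0], [12, 4, 0], [2, 2, 0]]

[[16, 6, 0], [12, 4, 0], [2, 2, 0]]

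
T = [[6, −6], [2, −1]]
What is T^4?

tr T = 5 and det T = 6, so the characteristic polynomial is λ² − (5)λ + (6) with roots 2 and 3.
Eigenvectors give P = [[3, −2], [2, −1]] with P⁻¹ = [[−1, 2], [−2, 3]], and T = P·diag(2, 3)·P⁻¹.
Then T^4 = P·diag(16, 81)·P⁻¹ = [[48, −162], [32, −81]] · [[−1, 2], [−2, 3]] = [[276, −390], [130, −179]].

[[276, −390], [130, −179]]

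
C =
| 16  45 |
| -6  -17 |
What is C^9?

[[2566, 7695], [-1026, -3077]]

tr C = -1 and det C = -2, so the characteristic polynomial is λ² − (-1)λ + (-2) with roots -2 and 1.
Eigenvectors give P = [[-5, 3], [2, -1]] with P⁻¹ = [[1, 3], [2, 5]], and C = P·diag(-2, 1)·P⁻¹.
Then C^9 = P·diag(-512, 1)·P⁻¹ = [[2560, 3], [-1024, -1]] · [[1, 3], [2, 5]] = [[2566, 7695], [-1026, -3077]].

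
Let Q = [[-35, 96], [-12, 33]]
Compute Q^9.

tr Q = -2 and det Q = -3, so the characteristic polynomial is λ² − (-2)λ + (-3) with roots 1 and -3.
Eigenvectors give P = [[-8, 3], [-3, 1]] with P⁻¹ = [[1, -3], [3, -8]], and Q = P·diag(1, -3)·P⁻¹.
Then Q^9 = P·diag(1, -19683)·P⁻¹ = [[-8, -59049], [-3, -19683]] · [[1, -3], [3, -8]] = [[-177155, 472416], [-59052, 157473]].

[[-177155, 472416], [-59052, 157473]]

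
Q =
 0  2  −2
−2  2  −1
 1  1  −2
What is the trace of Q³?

−6

Q² = [[−6, 2, 2], [−5, −1, 4], [−4, 2, 1]]
Q³ = [[−2, −6, 6], [6, −8, 3], [−3, −3, 4]]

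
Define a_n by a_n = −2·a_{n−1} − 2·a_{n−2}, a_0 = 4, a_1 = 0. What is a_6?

32

With companion matrix T = [[−2, −2], [1, 0]], [a_n, a_{n−1}]ᵀ = T·[a_{n−1}, a_{n−2}]ᵀ, so [a_6, a_5]ᵀ = T^5·[a_1, a_0]ᵀ.
T^5 = [[8, 8], [−4, 0]], giving [a_6, a_5]ᵀ = [[32], [0]].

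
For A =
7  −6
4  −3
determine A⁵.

tr A = 4 and det A = 3, so the characteristic polynomial is λ² − (4)λ + (3) with roots 3 and 1.
Eigenvectors give P = [[−3, 1], [−2, 1]] with P⁻¹ = [[−1, 1], [−2, 3]], and A = P·diag(3, 1)·P⁻¹.
Then A⁵ = P·diag(243, 1)·P⁻¹ = [[−729, 1], [−486, 1]] · [[−1, 1], [−2, 3]] = [[727, −726], [484, −483]].

[[727, −726], [484, −483]]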